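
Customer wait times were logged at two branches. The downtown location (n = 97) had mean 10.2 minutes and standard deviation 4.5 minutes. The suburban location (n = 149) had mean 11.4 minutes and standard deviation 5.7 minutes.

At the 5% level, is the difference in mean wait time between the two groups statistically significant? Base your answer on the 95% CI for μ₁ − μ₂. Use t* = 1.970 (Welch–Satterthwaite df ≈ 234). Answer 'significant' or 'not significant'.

SE₁ = s₁/√n₁ = 4.5/√97 = 0.4569; SE₂ = 5.7/√149 = 0.4670.
Independent samples, unequal variances: SE_diff = √(SE₁² + SE₂²) = √(0.20875761 + 0.218089) = 0.6533.
t* = 1.970, so margin of error = 1.970 × 0.6533 = 1.2870.
Difference in means = 10.2 − 11.4 = -1.2000.
-1.2000 ± 1.2870 → (-2.4870, 0.0870).
The interval (-2.4870, 0.0870) contains 0, so the difference is not significant.

not significant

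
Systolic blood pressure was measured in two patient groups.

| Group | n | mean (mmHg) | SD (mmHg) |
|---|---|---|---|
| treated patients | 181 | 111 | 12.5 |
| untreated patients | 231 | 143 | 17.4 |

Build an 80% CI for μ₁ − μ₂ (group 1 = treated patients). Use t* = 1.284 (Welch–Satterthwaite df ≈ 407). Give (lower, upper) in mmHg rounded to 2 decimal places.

Standard errors of each mean: 12.5/√181 = 0.9291 and 17.4/√231 = 1.1448.
SE(x̄₁ − x̄₂) = √(0.9291² + 1.1448²) = 1.4744 for independent samples with unequal variances.
With t* = 1.284, the margin is 1.284 × 1.4744 = 1.8931.
x̄₁ − x̄₂ = 111 − 143 = -32.0000; the interval is -32.0000 ± 1.8931 = (-33.89, -30.11).

(-33.89, -30.11)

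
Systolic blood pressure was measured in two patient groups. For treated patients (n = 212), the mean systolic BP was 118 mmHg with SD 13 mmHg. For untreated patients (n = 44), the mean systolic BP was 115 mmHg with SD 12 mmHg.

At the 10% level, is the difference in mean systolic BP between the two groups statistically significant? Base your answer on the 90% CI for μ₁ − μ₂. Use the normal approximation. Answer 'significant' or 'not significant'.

not significant

Per-group SEs: s₁/√n₁ = 13/√212 = 0.8928, s₂/√n₂ = 12/√44 = 1.8091.
Unpooled SE of the difference: √(0.79709184 + 3.27284281) = 2.0174.
Margin of error = z* · SE = 1.645 × 2.0174 = 3.3186.
x̄₁ − x̄₂ = 118 − 115 = 3.0000.
CI: 3.0000 ± 3.3186 = (-0.3186, 6.3186).
The interval (-0.3186, 6.3186) contains 0, so the difference is not significant.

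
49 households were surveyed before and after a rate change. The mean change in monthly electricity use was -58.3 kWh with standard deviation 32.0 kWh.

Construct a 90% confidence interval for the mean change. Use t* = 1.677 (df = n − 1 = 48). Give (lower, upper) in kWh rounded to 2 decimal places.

Paired design: SE = s_d/√n = 32.0/√49 = 4.5714.
t* = 1.677; margin of error = 1.677 × 4.5714 = 7.6662.
-58.3 ± 7.6662 → (-65.97, -50.63).

(-65.97, -50.63)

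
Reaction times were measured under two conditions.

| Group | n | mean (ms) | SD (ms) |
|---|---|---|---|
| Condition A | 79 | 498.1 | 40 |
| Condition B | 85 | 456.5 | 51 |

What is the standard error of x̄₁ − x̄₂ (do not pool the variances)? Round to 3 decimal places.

7.131

SE₁ = s₁/√n₁ = 40/√79 = 4.5004; SE₂ = 51/√85 = 5.5317.
Independent samples, unequal variances: SE_diff = √(SE₁² + SE₂²) = √(20.25360016 + 30.59970489) = 7.1312.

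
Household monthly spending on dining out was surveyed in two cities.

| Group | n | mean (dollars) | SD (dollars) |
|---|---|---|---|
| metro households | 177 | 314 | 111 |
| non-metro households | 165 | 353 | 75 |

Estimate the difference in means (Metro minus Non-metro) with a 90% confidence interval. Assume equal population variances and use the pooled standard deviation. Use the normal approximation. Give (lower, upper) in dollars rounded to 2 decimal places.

(-55.97, -22.03)

s_p = √[((n₁−1)s₁² + (n₂−1)s₂²)/(n₁+n₂−2)] = √[(176·111² + 164·75²)/340] = 95.3476.
SE = 95.3476·√(1/177 + 1/165) = 10.3180.
With z* = 1.645, margin = 1.645 × 10.3180 = 16.9731.
x̄₁ − x̄₂ = 314 − 353 = -39.0000; interval -39.0000 ± 16.9731 = (-55.97, -22.03).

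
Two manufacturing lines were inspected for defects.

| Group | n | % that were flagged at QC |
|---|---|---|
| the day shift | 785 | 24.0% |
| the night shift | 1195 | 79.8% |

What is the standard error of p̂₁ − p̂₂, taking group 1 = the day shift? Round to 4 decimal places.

0.0192

SE₁ = √(p̂₁(1−p̂₁)/n₁) = √(0.2400·0.7600/785) = 0.01524; SE₂ = √(0.7980·0.2020/1195) = 0.01161.
Independent samples: SE of the difference = √(SE₁² + SE₂²) = √(0.0002322576 + 0.0001347921) = 0.01916.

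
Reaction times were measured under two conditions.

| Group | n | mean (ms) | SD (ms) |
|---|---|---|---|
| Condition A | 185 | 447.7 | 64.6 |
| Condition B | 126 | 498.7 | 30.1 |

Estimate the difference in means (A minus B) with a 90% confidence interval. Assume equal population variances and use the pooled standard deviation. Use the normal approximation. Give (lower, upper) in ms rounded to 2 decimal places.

s_p = √[((n₁−1)s₁² + (n₂−1)s₂²)/(n₁+n₂−2)] = √[(184·64.6² + 125·30.1²)/309] = 53.3994.
SE = 53.3994·√(1/185 + 1/126) = 6.1680.
With z* = 1.645, margin = 1.645 × 6.1680 = 10.1464.
x̄₁ − x̄₂ = 447.7 − 498.7 = -51.0000; interval -51.0000 ± 10.1464 = (-61.15, -40.85).

(-61.15, -40.85)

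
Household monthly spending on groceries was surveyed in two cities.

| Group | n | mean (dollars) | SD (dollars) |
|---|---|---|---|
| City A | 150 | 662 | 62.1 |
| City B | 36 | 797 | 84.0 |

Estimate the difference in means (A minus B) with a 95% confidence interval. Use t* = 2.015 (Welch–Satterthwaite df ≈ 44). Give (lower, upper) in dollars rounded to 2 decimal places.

Standard errors of each mean: 62.1/√150 = 5.0704 and 84.0/√36 = 14.0000.
SE(x̄₁ − x̄₂) = √(5.0704² + 14.0000²) = 14.8899 for independent samples with unequal variances.
With t* = 2.015, the margin is 2.015 × 14.8899 = 30.0031.
x̄₁ − x̄₂ = 662 − 797 = -135.0000; the interval is -135.0000 ± 30.0031 = (-165.00, -105.00).

(-165.00, -105.00)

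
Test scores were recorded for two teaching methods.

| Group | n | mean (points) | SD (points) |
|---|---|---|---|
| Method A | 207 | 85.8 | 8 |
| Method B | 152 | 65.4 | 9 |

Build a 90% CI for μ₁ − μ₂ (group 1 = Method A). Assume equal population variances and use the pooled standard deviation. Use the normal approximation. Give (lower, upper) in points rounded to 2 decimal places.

(18.92, 21.88)

s_p = √[((n₁−1)s₁² + (n₂−1)s₂²)/(n₁+n₂−2)] = √[(206·8² + 151·9²)/357] = 8.4374.
SE = 8.4374·√(1/207 + 1/152) = 0.9013.
With z* = 1.645, margin = 1.645 × 0.9013 = 1.4826.
x̄₁ − x̄₂ = 85.8 − 65.4 = 20.4000; interval 20.4000 ± 1.4826 = (18.92, 21.88).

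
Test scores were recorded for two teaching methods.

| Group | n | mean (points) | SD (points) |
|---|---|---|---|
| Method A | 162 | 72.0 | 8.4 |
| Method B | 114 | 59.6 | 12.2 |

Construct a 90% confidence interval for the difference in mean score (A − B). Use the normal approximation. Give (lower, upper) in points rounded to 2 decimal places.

(10.23, 14.57)

SE₁ = s₁/√n₁ = 8.4/√162 = 0.6600; SE₂ = 12.2/√114 = 1.1426.
Independent samples, unequal variances: SE_diff = √(SE₁² + SE₂²) = √(0.4356 + 1.30553476) = 1.3195.
z* = 1.645, so margin of error = 1.645 × 1.3195 = 2.1706.
Difference in means = 72.0 − 59.6 = 12.4000.
12.4000 ± 2.1706 → (10.23, 14.57).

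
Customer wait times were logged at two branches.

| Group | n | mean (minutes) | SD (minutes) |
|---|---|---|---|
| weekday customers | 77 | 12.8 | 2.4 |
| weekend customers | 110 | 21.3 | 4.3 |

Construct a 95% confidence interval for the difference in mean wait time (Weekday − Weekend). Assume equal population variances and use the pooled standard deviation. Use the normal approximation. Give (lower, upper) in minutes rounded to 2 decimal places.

Pooled variance s_p² = [76·2.4² + 109·4.3²] / (77+110−2) = 13.2604, so s_p = 3.6415.
SE_diff = s_p·√(1/n₁ + 1/n₂) = 3.6415·√(1/77 + 1/110) = 0.5411.
z* = 1.960; margin = 1.960 × 0.5411 = 1.0606.
Difference = 12.8 − 21.3 = -8.5000.
-8.5000 ± 1.0606 → (-9.56, -7.44).

(-9.56, -7.44)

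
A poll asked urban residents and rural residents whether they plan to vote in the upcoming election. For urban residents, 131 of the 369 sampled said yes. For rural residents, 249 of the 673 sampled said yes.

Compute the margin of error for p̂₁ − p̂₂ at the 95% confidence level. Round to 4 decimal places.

0.0609

p̂₁ = 131/369 = 0.3550 and p̂₂ = 249/673 = 0.3700.
SE₁ = √(p̂₁(1−p̂₁)/n₁) = √(0.3550·0.6450/369) = 0.02491; SE₂ = √(0.3700·0.6300/673) = 0.01861.
Independent samples: SE of the difference = √(SE₁² + SE₂²) = √(0.0006205081 + 0.0003463321) = 0.03109.
z* for 95% confidence is 1.960, so the margin of error is 1.960 × 0.03109 = 0.06094.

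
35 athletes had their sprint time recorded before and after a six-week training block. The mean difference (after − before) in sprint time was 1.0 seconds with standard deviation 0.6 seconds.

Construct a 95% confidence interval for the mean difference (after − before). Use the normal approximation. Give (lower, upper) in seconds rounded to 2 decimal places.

(0.80, 1.20)

This is a matched-pairs design, so SE = s_d/√n = 0.6/√35 = 0.1014.
Margin = 1.960 × 0.1014 = 0.1987; the interval is 1.0 ± 0.1987 = (0.80, 1.20).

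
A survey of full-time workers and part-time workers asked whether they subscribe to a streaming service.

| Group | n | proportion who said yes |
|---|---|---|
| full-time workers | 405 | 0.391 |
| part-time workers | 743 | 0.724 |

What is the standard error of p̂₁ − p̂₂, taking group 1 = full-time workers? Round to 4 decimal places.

0.0293

The two standard errors are √(0.3910×0.6090/405) = 0.02425 and √(0.7240×0.2760/743) = 0.01640.
Because the samples are independent, SE_diff = √(0.02425² + 0.01640²) = 0.02927.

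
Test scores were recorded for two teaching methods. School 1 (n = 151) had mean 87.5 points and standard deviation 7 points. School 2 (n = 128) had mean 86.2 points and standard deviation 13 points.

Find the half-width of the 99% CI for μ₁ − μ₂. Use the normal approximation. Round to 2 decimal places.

3.30

SE₁ = s₁/√n₁ = 7/√151 = 0.5697; SE₂ = 13/√128 = 1.1490.
Independent samples, unequal variances: SE_diff = √(SE₁² + SE₂²) = √(0.32455809 + 1.320201) = 1.2825.
z* = 2.576, so margin of error = 2.576 × 1.2825 = 3.3037.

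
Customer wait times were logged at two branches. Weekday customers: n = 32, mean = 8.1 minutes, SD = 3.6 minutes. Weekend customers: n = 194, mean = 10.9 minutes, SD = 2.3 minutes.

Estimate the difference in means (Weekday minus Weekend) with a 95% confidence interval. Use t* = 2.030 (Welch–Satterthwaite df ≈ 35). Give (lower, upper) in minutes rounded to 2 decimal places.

(-4.13, -1.47)

SE₁ = s₁/√n₁ = 3.6/√32 = 0.6364; SE₂ = 2.3/√194 = 0.1651.
Independent samples, unequal variances: SE_diff = √(SE₁² + SE₂²) = √(0.40500496 + 0.02725801) = 0.6575.
t* = 2.030, so margin of error = 2.030 × 0.6575 = 1.3347.
Difference in means = 8.1 − 10.9 = -2.8000.
-2.8000 ± 1.3347 → (-4.13, -1.47).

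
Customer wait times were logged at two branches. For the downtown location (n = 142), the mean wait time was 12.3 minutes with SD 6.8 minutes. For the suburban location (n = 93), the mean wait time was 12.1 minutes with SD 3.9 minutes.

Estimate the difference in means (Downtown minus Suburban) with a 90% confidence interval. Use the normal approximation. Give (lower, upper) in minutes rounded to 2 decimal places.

(-0.95, 1.35)

SE₁ = s₁/√n₁ = 6.8/√142 = 0.5706; SE₂ = 3.9/√93 = 0.4044.
Independent samples, unequal variances: SE_diff = √(SE₁² + SE₂²) = √(0.32558436 + 0.16353936) = 0.6994.
z* = 1.645, so margin of error = 1.645 × 0.6994 = 1.1505.
Difference in means = 12.3 − 12.1 = 0.2000.
0.2000 ± 1.1505 → (-0.95, 1.35).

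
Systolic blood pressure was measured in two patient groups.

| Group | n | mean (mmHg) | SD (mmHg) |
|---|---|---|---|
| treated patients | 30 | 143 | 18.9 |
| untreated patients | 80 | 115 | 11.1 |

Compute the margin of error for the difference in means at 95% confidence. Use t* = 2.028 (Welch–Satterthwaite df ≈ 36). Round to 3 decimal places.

SE₁ = s₁/√n₁ = 18.9/√30 = 3.4507; SE₂ = 11.1/√80 = 1.2410.
Independent samples, unequal variances: SE_diff = √(SE₁² + SE₂²) = √(11.90733049 + 1.540081) = 3.6671.
t* = 2.028, so margin of error = 2.028 × 3.6671 = 7.4369.

7.437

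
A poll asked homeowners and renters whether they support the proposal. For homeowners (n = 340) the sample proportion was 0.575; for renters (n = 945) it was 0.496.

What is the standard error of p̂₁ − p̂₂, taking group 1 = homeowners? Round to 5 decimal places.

0.03136

SE₁ = √(p̂₁(1−p̂₁)/n₁) = √(0.5750·0.4250/340) = 0.02681; SE₂ = √(0.4960·0.5040/945) = 0.01626.
Independent samples: SE of the difference = √(SE₁² + SE₂²) = √(0.0007187761 + 0.0002643876) = 0.03136.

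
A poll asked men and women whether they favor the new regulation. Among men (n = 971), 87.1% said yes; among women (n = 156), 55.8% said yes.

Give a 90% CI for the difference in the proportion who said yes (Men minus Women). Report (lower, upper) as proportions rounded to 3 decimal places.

(0.245, 0.381)

The two standard errors are √(0.8710×0.1290/971) = 0.01076 and √(0.5580×0.4420/156) = 0.03976.
Because the samples are independent, SE_diff = √(0.01076² + 0.03976²) = 0.04119.
Using z* = 1.645 for 90%, ME = 1.645 × 0.04119 = 0.06776.
p̂₁ − p̂₂ = 0.3130; interval 0.3130 ± 0.06776 gives (0.245, 0.381).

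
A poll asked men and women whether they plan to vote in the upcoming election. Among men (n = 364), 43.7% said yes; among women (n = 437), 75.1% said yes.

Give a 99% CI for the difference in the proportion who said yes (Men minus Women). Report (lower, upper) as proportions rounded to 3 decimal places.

The two standard errors are √(0.4370×0.5630/364) = 0.02600 and √(0.7510×0.2490/437) = 0.02069.
Because the samples are independent, SE_diff = √(0.02600² + 0.02069²) = 0.03323.
Using z* = 2.576 for 99%, ME = 2.576 × 0.03323 = 0.08560.
p̂₁ − p̂₂ = -0.3140; interval -0.3140 ± 0.08560 gives (-0.400, -0.228).

(-0.400, -0.228)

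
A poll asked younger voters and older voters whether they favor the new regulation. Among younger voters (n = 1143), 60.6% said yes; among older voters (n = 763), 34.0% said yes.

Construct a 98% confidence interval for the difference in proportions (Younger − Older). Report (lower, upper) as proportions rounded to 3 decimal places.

Each SE is √(p̂(1−p̂)/n): √(0.6060·0.3940/1143) = 0.01445 and √(0.3400·0.6600/763) = 0.01715.
SE(p̂₁ − p̂₂) = √(SE₁² + SE₂²) = √(0.0002088025 + 0.0002941225) = 0.02243, since the two samples are independent.
At 98% confidence z* = 2.326; margin = 2.326 × 0.02243 = 0.05217.
The difference is 0.6060 − 0.3400 = 0.2660, so the interval is 0.2660 ± 0.05217 = (0.214, 0.318).

(0.214, 0.318)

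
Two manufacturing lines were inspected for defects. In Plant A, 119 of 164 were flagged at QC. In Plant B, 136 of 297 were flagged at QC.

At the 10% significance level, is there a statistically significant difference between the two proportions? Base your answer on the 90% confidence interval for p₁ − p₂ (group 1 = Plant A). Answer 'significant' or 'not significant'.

First, p̂₁ = 119/164 = 0.7256; p̂₂ = 136/297 = 0.4579.
The two standard errors are √(0.7256×0.2744/164) = 0.03484 and √(0.4579×0.5421/297) = 0.02891.
Because the samples are independent, SE_diff = √(0.03484² + 0.02891²) = 0.04527.
Using z* = 1.645 for 90%, ME = 1.645 × 0.04527 = 0.07447.
p̂₁ − p̂₂ = 0.2677; interval 0.2677 ± 0.07447 gives (0.19323, 0.34217).
The interval (0.19323, 0.34217) does not contain 0, so the difference is significant.

significant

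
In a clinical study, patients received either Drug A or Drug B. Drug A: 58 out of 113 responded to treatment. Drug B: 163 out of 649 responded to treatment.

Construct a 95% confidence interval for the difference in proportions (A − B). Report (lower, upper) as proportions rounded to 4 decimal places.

(0.1641, 0.3601)

First, p̂₁ = 58/113 = 0.5133; p̂₂ = 163/649 = 0.2512.
The two standard errors are √(0.5133×0.4867/113) = 0.04702 and √(0.2512×0.7488/649) = 0.01702.
Because the samples are independent, SE_diff = √(0.04702² + 0.01702²) = 0.05001.
Using z* = 1.960 for 95%, ME = 1.960 × 0.05001 = 0.09802.
p̂₁ − p̂₂ = 0.2621; interval 0.2621 ± 0.09802 gives (0.1641, 0.3601).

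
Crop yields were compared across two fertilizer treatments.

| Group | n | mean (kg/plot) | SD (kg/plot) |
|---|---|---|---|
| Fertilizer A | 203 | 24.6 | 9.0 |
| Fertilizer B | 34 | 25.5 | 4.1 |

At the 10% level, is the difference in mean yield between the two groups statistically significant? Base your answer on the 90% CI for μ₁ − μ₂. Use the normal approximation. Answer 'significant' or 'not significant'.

Standard errors of each mean: 9.0/√203 = 0.6317 and 4.1/√34 = 0.7031.
SE(x̄₁ − x̄₂) = √(0.6317² + 0.7031²) = 0.9452 for independent samples with unequal variances.
With z* = 1.645, the margin is 1.645 × 0.9452 = 1.5549.
x̄₁ − x̄₂ = 24.6 − 25.5 = -0.9000; the interval is -0.9000 ± 1.5549 = (-2.4549, 0.6549).
The interval (-2.4549, 0.6549) contains 0, so the difference is not significant.

not significant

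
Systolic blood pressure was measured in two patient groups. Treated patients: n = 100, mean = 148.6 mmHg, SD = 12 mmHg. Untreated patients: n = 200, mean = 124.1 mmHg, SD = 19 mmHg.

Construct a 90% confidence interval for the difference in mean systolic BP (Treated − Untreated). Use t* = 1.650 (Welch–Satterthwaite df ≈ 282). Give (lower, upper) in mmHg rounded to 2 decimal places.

(21.53, 27.47)

Standard errors of each mean: 12/√100 = 1.2000 and 19/√200 = 1.3435.
SE(x̄₁ − x̄₂) = √(1.2000² + 1.3435²) = 1.8014 for independent samples with unequal variances.
With t* = 1.650, the margin is 1.650 × 1.8014 = 2.9723.
x̄₁ − x̄₂ = 148.6 − 124.1 = 24.5000; the interval is 24.5000 ± 2.9723 = (21.53, 27.47).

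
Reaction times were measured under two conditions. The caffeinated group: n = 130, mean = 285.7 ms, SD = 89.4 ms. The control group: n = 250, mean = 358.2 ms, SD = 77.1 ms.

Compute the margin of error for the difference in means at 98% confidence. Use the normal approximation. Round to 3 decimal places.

21.477

Standard errors of each mean: 89.4/√130 = 7.8409 and 77.1/√250 = 4.8762.
SE(x̄₁ − x̄₂) = √(7.8409² + 4.8762²) = 9.2335 for independent samples with unequal variances.
With z* = 2.326, the margin is 2.326 × 9.2335 = 21.4771.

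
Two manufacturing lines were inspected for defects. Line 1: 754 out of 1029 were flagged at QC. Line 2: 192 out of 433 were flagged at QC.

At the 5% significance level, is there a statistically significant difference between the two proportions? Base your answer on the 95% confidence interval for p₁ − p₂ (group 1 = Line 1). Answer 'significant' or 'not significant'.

significant

First, p̂₁ = 754/1029 = 0.7328; p̂₂ = 192/433 = 0.4434.
The two standard errors are √(0.7328×0.2672/1029) = 0.01379 and √(0.4434×0.5566/433) = 0.02387.
Because the samples are independent, SE_diff = √(0.01379² + 0.02387²) = 0.02757.
Using z* = 1.960 for 95%, ME = 1.960 × 0.02757 = 0.05404.
p̂₁ − p̂₂ = 0.2894; interval 0.2894 ± 0.05404 gives (0.23536, 0.34344).
The interval (0.23536, 0.34344) does not contain 0, so the difference is significant.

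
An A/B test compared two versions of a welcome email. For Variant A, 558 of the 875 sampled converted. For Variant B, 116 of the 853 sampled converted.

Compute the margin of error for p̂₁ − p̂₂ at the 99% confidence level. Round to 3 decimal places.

0.052

First, p̂₁ = 558/875 = 0.6377; p̂₂ = 116/853 = 0.1360.
The two standard errors are √(0.6377×0.3623/875) = 0.01625 and √(0.1360×0.8640/853) = 0.01174.
Because the samples are independent, SE_diff = √(0.01625² + 0.01174²) = 0.02005.
Using z* = 2.576 for 99%, ME = 2.576 × 0.02005 = 0.05165.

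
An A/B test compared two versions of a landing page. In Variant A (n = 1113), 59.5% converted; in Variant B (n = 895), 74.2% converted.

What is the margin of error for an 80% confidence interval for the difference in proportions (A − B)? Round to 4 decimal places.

Each SE is √(p̂(1−p̂)/n): √(0.5950·0.4050/1113) = 0.01471 and √(0.7420·0.2580/895) = 0.01463.
SE(p̂₁ − p̂₂) = √(SE₁² + SE₂²) = √(0.0002163841 + 0.0002140369) = 0.02075, since the two samples are independent.
At 80% confidence z* = 1.282; margin = 1.282 × 0.02075 = 0.02660.

0.0266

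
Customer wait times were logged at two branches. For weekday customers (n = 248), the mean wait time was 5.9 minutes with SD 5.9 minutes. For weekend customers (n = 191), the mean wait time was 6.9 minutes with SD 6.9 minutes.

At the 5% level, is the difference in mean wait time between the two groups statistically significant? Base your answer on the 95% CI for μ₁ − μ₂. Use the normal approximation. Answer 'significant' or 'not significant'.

Per-group SEs: s₁/√n₁ = 5.9/√248 = 0.3747, s₂/√n₂ = 6.9/√191 = 0.4993.
Unpooled SE of the difference: √(0.14040009 + 0.24930049) = 0.6243.
Margin of error = z* · SE = 1.960 × 0.6243 = 1.2236.
x̄₁ − x̄₂ = 5.9 − 6.9 = -1.0000.
CI: -1.0000 ± 1.2236 = (-2.2236, 0.2236).
The interval (-2.2236, 0.2236) contains 0, so the difference is not significant.

not significant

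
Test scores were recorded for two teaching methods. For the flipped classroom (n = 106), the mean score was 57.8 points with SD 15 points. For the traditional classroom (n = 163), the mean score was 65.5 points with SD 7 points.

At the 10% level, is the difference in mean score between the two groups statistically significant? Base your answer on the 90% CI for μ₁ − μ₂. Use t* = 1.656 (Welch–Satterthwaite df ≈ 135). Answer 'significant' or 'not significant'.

Standard errors of each mean: 15/√106 = 1.4569 and 7/√163 = 0.5483.
SE(x̄₁ − x̄₂) = √(1.4569² + 0.5483²) = 1.5567 for independent samples with unequal variances.
With t* = 1.656, the margin is 1.656 × 1.5567 = 2.5779.
x̄₁ − x̄₂ = 57.8 − 65.5 = -7.7000; the interval is -7.7000 ± 2.5779 = (-10.2779, -5.1221).
The interval (-10.2779, -5.1221) does not contain 0, so the difference is significant.

significant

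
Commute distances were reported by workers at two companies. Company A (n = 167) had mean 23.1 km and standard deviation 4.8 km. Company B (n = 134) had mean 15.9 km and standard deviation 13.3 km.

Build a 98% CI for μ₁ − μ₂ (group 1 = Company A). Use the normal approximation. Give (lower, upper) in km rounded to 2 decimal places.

Standard errors of each mean: 4.8/√167 = 0.3714 and 13.3/√134 = 1.1489.
SE(x̄₁ − x̄₂) = √(0.3714² + 1.1489²) = 1.2074 for independent samples with unequal variances.
With z* = 2.326, the margin is 2.326 × 1.2074 = 2.8084.
x̄₁ − x̄₂ = 23.1 − 15.9 = 7.2000; the interval is 7.2000 ± 2.8084 = (4.39, 10.01).

(4.39, 10.01)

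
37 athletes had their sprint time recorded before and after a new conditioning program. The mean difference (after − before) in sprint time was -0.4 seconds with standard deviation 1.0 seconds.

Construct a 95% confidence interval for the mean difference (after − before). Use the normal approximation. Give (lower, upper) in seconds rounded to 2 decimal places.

Paired design: SE = s_d/√n = 1.0/√37 = 0.1644.
z* = 1.960; margin of error = 1.960 × 0.1644 = 0.3222.
-0.4 ± 0.3222 → (-0.72, -0.08).

(-0.72, -0.08)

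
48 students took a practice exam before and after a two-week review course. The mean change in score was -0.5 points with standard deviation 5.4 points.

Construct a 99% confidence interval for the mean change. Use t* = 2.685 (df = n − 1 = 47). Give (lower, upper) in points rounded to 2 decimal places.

Paired design: SE = s_d/√n = 5.4/√48 = 0.7794.
t* = 2.685; margin of error = 2.685 × 0.7794 = 2.0927.
-0.5 ± 2.0927 → (-2.59, 1.59).

(-2.59, 1.59)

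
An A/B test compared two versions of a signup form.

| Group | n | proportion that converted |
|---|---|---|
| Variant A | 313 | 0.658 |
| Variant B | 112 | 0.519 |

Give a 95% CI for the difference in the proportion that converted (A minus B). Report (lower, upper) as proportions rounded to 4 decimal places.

Each SE is √(p̂(1−p̂)/n): √(0.6580·0.3420/313) = 0.02681 and √(0.5190·0.4810/112) = 0.04721.
SE(p̂₁ − p̂₂) = √(SE₁² + SE₂²) = √(0.0007187761 + 0.0022287841) = 0.05429, since the two samples are independent.
At 95% confidence z* = 1.960; margin = 1.960 × 0.05429 = 0.10641.
The difference is 0.6580 − 0.5190 = 0.1390, so the interval is 0.1390 ± 0.10641 = (0.0326, 0.2454).

(0.0326, 0.2454)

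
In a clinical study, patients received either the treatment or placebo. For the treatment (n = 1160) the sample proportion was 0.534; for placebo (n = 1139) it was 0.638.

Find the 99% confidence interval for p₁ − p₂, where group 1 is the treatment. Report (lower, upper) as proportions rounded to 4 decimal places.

The two standard errors are √(0.5340×0.4660/1160) = 0.01465 and √(0.6380×0.3620/1139) = 0.01424.
Because the samples are independent, SE_diff = √(0.01465² + 0.01424²) = 0.02043.
Using z* = 2.576 for 99%, ME = 2.576 × 0.02043 = 0.05263.
p̂₁ − p̂₂ = -0.1040; interval -0.1040 ± 0.05263 gives (-0.1566, -0.0514).

(-0.1566, -0.0514)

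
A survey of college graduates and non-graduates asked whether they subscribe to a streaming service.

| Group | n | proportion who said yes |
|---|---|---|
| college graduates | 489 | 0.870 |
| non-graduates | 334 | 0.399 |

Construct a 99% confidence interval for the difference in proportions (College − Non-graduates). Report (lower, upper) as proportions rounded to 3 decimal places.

(0.392, 0.550)

Each SE is √(p̂(1−p̂)/n): √(0.8700·0.1300/489) = 0.01521 and √(0.3990·0.6010/334) = 0.02679.
SE(p̂₁ − p̂₂) = √(SE₁² + SE₂²) = √(0.0002313441 + 0.0007177041) = 0.03081, since the two samples are independent.
At 99% confidence z* = 2.576; margin = 2.576 × 0.03081 = 0.07937.
The difference is 0.8700 − 0.3990 = 0.4710, so the interval is 0.4710 ± 0.07937 = (0.392, 0.550).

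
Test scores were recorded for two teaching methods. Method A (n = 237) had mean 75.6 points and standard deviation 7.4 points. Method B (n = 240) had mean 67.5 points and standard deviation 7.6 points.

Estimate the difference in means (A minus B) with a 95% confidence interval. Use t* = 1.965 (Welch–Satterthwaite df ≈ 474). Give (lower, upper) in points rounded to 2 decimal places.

Standard errors of each mean: 7.4/√237 = 0.4807 and 7.6/√240 = 0.4906.
SE(x̄₁ − x̄₂) = √(0.4807² + 0.4906²) = 0.6868 for independent samples with unequal variances.
With t* = 1.965, the margin is 1.965 × 0.6868 = 1.3496.
x̄₁ − x̄₂ = 75.6 − 67.5 = 8.1000; the interval is 8.1000 ± 1.3496 = (6.75, 9.45).

(6.75, 9.45)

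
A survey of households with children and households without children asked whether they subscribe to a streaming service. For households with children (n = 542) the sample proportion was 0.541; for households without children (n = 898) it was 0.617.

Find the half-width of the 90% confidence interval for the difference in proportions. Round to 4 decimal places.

0.0442

The two standard errors are √(0.5410×0.4590/542) = 0.02140 and √(0.6170×0.3830/898) = 0.01622.
Because the samples are independent, SE_diff = √(0.02140² + 0.01622²) = 0.02685.
Using z* = 1.645 for 90%, ME = 1.645 × 0.02685 = 0.04417.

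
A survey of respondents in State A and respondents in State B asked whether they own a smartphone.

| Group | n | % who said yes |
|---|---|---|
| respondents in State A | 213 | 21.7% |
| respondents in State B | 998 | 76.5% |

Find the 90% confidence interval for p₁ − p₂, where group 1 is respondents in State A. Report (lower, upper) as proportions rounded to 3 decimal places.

Each SE is √(p̂(1−p̂)/n): √(0.2170·0.7830/213) = 0.02824 and √(0.7650·0.2350/998) = 0.01342.
SE(p̂₁ − p̂₂) = √(SE₁² + SE₂²) = √(0.0007974976 + 0.0001800964) = 0.03127, since the two samples are independent.
At 90% confidence z* = 1.645; margin = 1.645 × 0.03127 = 0.05144.
The difference is 0.2170 − 0.7650 = -0.5480, so the interval is -0.5480 ± 0.05144 = (-0.599, -0.497).

(-0.599, -0.497)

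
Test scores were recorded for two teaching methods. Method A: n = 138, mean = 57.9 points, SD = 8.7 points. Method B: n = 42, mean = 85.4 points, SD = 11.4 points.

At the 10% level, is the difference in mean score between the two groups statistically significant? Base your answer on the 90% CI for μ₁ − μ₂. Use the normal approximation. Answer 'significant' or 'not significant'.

Per-group SEs: s₁/√n₁ = 8.7/√138 = 0.7406, s₂/√n₂ = 11.4/√42 = 1.7591.
Unpooled SE of the difference: √(0.54848836 + 3.09443281) = 1.9086.
Margin of error = z* · SE = 1.645 × 1.9086 = 3.1396.
x̄₁ − x̄₂ = 57.9 − 85.4 = -27.5000.
CI: -27.5000 ± 3.1396 = (-30.6396, -24.3604).
The interval (-30.6396, -24.3604) does not contain 0, so the difference is significant.

significant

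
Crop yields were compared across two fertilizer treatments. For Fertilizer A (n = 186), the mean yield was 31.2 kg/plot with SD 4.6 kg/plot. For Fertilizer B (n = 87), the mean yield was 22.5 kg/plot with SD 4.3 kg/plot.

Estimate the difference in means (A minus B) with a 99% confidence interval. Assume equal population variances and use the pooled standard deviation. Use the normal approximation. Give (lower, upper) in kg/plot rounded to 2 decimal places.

s_p = √[((n₁−1)s₁² + (n₂−1)s₂²)/(n₁+n₂−2)] = √[(185·4.6² + 86·4.3²)/271] = 4.5070.
SE = 4.5070·√(1/186 + 1/87) = 0.5854.
With z* = 2.576, margin = 2.576 × 0.5854 = 1.5080.
x̄₁ − x̄₂ = 31.2 − 22.5 = 8.7000; interval 8.7000 ± 1.5080 = (7.19, 10.21).

(7.19, 10.21)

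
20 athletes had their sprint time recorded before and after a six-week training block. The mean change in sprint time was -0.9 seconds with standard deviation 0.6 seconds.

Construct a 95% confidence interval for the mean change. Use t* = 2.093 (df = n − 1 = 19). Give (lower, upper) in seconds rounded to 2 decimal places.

(-1.18, -0.62)

This is a matched-pairs design, so SE = s_d/√n = 0.6/√20 = 0.1342.
Margin = 2.093 × 0.1342 = 0.2809; the interval is -0.9 ± 0.2809 = (-1.18, -0.62).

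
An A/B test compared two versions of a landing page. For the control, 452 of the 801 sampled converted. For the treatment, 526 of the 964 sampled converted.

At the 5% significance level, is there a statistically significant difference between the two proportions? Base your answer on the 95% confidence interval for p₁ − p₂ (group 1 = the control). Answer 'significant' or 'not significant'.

p̂₁ = 452/801 = 0.5643 and p̂₂ = 526/964 = 0.5456.
SE₁ = √(p̂₁(1−p̂₁)/n₁) = √(0.5643·0.4357/801) = 0.01752; SE₂ = √(0.5456·0.4544/964) = 0.01604.
Independent samples: SE of the difference = √(SE₁² + SE₂²) = √(0.0003069504 + 0.0002572816) = 0.02375.
z* for 95% confidence is 1.960, so the margin of error is 1.960 × 0.02375 = 0.04655.
Point estimate p̂₁ − p̂₂ = 0.5643 − 0.5456 = 0.0187.
0.0187 ± 0.04655 → (-0.02785, 0.06525).
The interval (-0.02785, 0.06525) contains 0, so the difference is not significant.

not significant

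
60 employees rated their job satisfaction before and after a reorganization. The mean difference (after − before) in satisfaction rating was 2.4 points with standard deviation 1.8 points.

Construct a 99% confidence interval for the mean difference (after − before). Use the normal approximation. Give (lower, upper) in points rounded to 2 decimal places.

Paired design: SE = s_d/√n = 1.8/√60 = 0.2324.
z* = 2.576; margin of error = 2.576 × 0.2324 = 0.5987.
2.4 ± 0.5987 → (1.80, 3.00).

(1.80, 3.00)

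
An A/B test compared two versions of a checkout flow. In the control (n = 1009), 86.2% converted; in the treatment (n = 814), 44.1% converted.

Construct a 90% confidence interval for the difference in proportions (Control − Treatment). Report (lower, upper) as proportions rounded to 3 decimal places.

(0.387, 0.455)

Each SE is √(p̂(1−p̂)/n): √(0.8620·0.1380/1009) = 0.01086 and √(0.4410·0.5590/814) = 0.01740.
SE(p̂₁ − p̂₂) = √(SE₁² + SE₂²) = √(0.0001179396 + 0.00030276) = 0.02051, since the two samples are independent.
At 90% confidence z* = 1.645; margin = 1.645 × 0.02051 = 0.03374.
The difference is 0.8620 − 0.4410 = 0.4210, so the interval is 0.4210 ± 0.03374 = (0.387, 0.455).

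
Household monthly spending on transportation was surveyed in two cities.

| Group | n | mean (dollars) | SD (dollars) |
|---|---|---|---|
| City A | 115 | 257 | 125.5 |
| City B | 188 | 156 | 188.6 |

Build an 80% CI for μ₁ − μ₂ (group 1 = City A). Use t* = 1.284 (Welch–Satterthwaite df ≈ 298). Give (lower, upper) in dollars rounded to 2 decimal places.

Standard errors of each mean: 125.5/√115 = 11.7029 and 188.6/√188 = 13.7551.
SE(x̄₁ − x̄₂) = √(11.7029² + 13.7551²) = 18.0599 for independent samples with unequal variances.
With t* = 1.284, the margin is 1.284 × 18.0599 = 23.1889.
x̄₁ − x̄₂ = 257 − 156 = 101.0000; the interval is 101.0000 ± 23.1889 = (77.81, 124.19).

(77.81, 124.19)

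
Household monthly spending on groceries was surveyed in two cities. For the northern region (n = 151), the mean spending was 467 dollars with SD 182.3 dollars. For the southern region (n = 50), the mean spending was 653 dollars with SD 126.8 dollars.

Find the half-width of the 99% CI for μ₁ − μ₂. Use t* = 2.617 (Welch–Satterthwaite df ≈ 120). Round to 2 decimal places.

60.91

SE₁ = s₁/√n₁ = 182.3/√151 = 14.8354; SE₂ = 126.8/√50 = 17.9322.
Independent samples, unequal variances: SE_diff = √(SE₁² + SE₂²) = √(220.08909316 + 321.56379684) = 23.2734.
t* = 2.617, so margin of error = 2.617 × 23.2734 = 60.9065.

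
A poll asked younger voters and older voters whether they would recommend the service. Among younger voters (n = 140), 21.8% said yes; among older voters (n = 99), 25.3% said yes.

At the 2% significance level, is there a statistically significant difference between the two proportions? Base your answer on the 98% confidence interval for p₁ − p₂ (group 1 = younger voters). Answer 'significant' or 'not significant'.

not significant

The two standard errors are √(0.2180×0.7820/140) = 0.03490 and √(0.2530×0.7470/99) = 0.04369.
Because the samples are independent, SE_diff = √(0.03490² + 0.04369²) = 0.05592.
Using z* = 2.326 for 98%, ME = 2.326 × 0.05592 = 0.13007.
p̂₁ − p̂₂ = -0.0350; interval -0.0350 ± 0.13007 gives (-0.16507, 0.09507).
The interval (-0.16507, 0.09507) contains 0, so the difference is not significant.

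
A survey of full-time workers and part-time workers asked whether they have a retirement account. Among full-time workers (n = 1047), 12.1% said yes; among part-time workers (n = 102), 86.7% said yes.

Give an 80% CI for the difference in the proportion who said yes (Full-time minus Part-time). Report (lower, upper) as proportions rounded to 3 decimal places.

Each SE is √(p̂(1−p̂)/n): √(0.1210·0.8790/1047) = 0.01008 and √(0.8670·0.1330/102) = 0.03362.
SE(p̂₁ − p̂₂) = √(SE₁² + SE₂²) = √(0.0001016064 + 0.0011303044) = 0.03510, since the two samples are independent.
At 80% confidence z* = 1.282; margin = 1.282 × 0.03510 = 0.04500.
The difference is 0.1210 − 0.8670 = -0.7460, so the interval is -0.7460 ± 0.04500 = (-0.791, -0.701).

(-0.791, -0.701)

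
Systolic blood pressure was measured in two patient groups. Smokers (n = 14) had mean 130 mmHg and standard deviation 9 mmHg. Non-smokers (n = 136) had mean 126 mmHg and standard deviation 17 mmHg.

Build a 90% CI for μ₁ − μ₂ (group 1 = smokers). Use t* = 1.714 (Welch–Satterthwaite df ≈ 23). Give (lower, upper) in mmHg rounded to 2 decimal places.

SE₁ = s₁/√n₁ = 9/√14 = 2.4054; SE₂ = 17/√136 = 1.4577.
Independent samples, unequal variances: SE_diff = √(SE₁² + SE₂²) = √(5.78594916 + 2.12488929) = 2.8126.
t* = 1.714, so margin of error = 1.714 × 2.8126 = 4.8208.
Difference in means = 130 − 126 = 4.0000.
4.0000 ± 4.8208 → (-0.82, 8.82).

(-0.82, 8.82)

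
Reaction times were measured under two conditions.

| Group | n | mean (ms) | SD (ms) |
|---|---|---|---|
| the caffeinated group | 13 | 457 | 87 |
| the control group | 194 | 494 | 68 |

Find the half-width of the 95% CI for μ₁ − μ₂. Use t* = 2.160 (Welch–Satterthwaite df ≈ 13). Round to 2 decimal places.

53.18

Per-group SEs: s₁/√n₁ = 87/√13 = 24.1295, s₂/√n₂ = 68/√194 = 4.8821.
Unpooled SE of the difference: √(582.23277025 + 23.83490041) = 24.6184.
Margin of error = t* · SE = 2.160 × 24.6184 = 53.1757.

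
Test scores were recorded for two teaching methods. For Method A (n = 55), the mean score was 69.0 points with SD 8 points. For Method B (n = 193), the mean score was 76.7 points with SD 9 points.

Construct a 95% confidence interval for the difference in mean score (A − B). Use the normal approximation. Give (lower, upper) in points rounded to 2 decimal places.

Per-group SEs: s₁/√n₁ = 8/√55 = 1.0787, s₂/√n₂ = 9/√193 = 0.6478.
Unpooled SE of the difference: √(1.16359369 + 0.41964484) = 1.2583.
Margin of error = z* · SE = 1.960 × 1.2583 = 2.4663.
x̄₁ − x̄₂ = 69.0 − 76.7 = -7.7000.
CI: -7.7000 ± 2.4663 = (-10.17, -5.23).

(-10.17, -5.23)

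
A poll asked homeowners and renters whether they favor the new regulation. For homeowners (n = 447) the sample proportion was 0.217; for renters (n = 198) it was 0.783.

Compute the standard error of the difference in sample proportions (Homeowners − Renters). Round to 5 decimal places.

Each SE is √(p̂(1−p̂)/n): √(0.2170·0.7830/447) = 0.01950 and √(0.7830·0.2170/198) = 0.02929.
SE(p̂₁ − p̂₂) = √(SE₁² + SE₂²) = √(0.00038025 + 0.0008579041) = 0.03519, since the two samples are independent.

0.03519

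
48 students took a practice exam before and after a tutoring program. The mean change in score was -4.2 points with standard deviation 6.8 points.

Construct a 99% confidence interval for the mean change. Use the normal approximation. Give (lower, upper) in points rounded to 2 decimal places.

(-6.73, -1.67)

Paired design: SE = s_d/√n = 6.8/√48 = 0.9815.
z* = 2.576; margin of error = 2.576 × 0.9815 = 2.5283.
-4.2 ± 2.5283 → (-6.73, -1.67).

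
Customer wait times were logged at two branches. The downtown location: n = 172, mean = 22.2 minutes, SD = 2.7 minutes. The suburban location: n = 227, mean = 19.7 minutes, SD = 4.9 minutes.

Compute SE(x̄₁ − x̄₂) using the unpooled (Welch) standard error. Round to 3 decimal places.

Standard errors of each mean: 2.7/√172 = 0.2059 and 4.9/√227 = 0.3252.
SE(x̄₁ − x̄₂) = √(0.2059² + 0.3252²) = 0.3849 for independent samples with unequal variances.

0.385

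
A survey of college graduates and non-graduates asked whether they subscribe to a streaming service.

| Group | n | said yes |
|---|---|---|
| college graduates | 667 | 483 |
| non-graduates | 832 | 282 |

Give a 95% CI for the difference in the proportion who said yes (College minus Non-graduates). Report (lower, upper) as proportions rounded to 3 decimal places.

p̂₁ = 483/667 = 0.7241 and p̂₂ = 282/832 = 0.3389.
SE₁ = √(p̂₁(1−p̂₁)/n₁) = √(0.7241·0.2759/667) = 0.01731; SE₂ = √(0.3389·0.6611/832) = 0.01641.
Independent samples: SE of the difference = √(SE₁² + SE₂²) = √(0.0002996361 + 0.0002692881) = 0.02385.
z* for 95% confidence is 1.960, so the margin of error is 1.960 × 0.02385 = 0.04675.
Point estimate p̂₁ − p̂₂ = 0.7241 − 0.3389 = 0.3852.
0.3852 ± 0.04675 → (0.338, 0.432).

(0.338, 0.432)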